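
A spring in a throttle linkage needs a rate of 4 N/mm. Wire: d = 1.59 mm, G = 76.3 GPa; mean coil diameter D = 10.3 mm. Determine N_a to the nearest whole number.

14

N_a = Gd⁴/(8D³k) = (76.3×10³ × 1.59⁴)/(8 × 10.3³ × 4)
    = 487655 / 34967.3 = 13.95 → 14 coils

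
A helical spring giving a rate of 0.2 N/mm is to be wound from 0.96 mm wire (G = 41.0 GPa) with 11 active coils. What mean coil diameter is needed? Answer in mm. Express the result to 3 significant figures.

D = (Gd⁴/(8N_a·k))^(1/3) = (41.0×10³·0.96⁴/(8·11·0.2))^(1/3)
  = (1978.59)^(1/3) = 12.5541 mm

12.6 mm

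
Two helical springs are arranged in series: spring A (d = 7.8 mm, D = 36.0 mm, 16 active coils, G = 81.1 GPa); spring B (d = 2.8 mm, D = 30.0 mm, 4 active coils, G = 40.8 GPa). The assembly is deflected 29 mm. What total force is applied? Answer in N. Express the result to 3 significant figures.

k_A = Gd⁴/(8D³N_a) = (81.1×10³)(7.8⁴)/(8·36.0³·16) = 50.267 N/mm
k_B = Gd⁴/(8D³N_a) = (40.8×10³)(2.8⁴)/(8·30.0³·4) = 2.9025 N/mm
Series: 1/k_eq = 1/50.267 + 1/2.9025 = 0.36442; k_eq = 2.7441 N/mm
F = k_eq·δ = 2.7441·29 = 79.579 N

79.6 N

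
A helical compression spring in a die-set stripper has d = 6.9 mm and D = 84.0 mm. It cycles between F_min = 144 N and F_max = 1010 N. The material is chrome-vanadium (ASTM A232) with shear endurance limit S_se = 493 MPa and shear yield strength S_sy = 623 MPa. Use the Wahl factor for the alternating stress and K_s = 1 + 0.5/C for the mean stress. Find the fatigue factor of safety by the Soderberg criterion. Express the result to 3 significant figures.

C = D/d = 84.0/6.9 = 12.1739; K_W = (4C−1)/(4C−4)+0.615/C = 1.1176; K_s = 1+0.5/C = 1.0411
F_a = (F_max−F_min)/2 = 433 N; F_m = (F_max+F_min)/2 = 577 N
τ_a = K_W·8F_aD/(πd³) = 1.1176 × 281.94 = 315.11 MPa
τ_m = K_s·8F_mD/(πd³) = 1.0411 × 375.71 = 391.14 MPa
Soderberg: 1/n_f = τ_a/S_se + τ_m/S_sy = 315.11/493 + 391.14/623 = 0.63917 + 0.62783 = 1.267
n_f = 1/1.267 = 0.7893

0.789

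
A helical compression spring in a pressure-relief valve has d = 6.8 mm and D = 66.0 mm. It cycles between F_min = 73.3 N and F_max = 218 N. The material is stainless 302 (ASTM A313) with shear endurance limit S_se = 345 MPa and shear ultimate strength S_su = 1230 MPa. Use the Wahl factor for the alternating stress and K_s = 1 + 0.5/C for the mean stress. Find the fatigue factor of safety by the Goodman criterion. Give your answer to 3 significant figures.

5.12

C = D/d = 66.0/6.8 = 9.7059; K_W = (4C−1)/(4C−4)+0.615/C = 1.1495; K_s = 1+0.5/C = 1.0515
F_a = (F_max−F_min)/2 = 72.35 N; F_m = (F_max+F_min)/2 = 145.65 N
τ_a = K_W·8F_aD/(πd³) = 1.1495 × 38.672 = 44.454 MPa
τ_m = K_s·8F_mD/(πd³) = 1.0515 × 77.852 = 81.862 MPa
Goodman: 1/n_f = τ_a/S_se + τ_m/S_su = 44.454/345 + 81.862/1230 = 0.12885 + 0.06655 = 0.19541
n_f = 1/0.19541 = 5.118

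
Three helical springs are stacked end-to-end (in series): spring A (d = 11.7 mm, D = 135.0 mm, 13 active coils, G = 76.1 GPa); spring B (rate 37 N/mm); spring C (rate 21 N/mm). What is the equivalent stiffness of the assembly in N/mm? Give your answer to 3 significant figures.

3.94 N/mm

k_A = Gd⁴/(8D³N_a) = (76.1×10³)(11.7⁴)/(8·135.0³·13) = 5.5731 N/mm
Series: 1/k_eq = 1/5.5731 + 1/37 + 1/21 = 0.25408; k_eq = 3.9358 N/mm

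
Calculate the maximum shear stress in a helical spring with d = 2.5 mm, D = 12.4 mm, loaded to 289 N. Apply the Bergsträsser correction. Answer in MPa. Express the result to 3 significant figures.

Spring index C = D/d = 12.4/2.5 = 4.9600
K_B = (4C+2)/(4C−3) = 21.840/16.840 = 1.2969
τ₀ = 8FD/(πd³) = 8·289·12.4/(π·2.5³) = 28668.8/49.087 = 584.04 MPa
τ_max = K·τ₀ = 1.2969 × 584.04 = 757.44 MPa

757 MPa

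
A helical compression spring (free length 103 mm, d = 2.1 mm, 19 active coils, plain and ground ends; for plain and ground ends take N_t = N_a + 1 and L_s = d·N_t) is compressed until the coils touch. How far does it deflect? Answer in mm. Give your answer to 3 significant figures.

61.0 mm

N_t = 20; L_s = 2.1·20 = 42 mm
δ_solid = L₀ − L_s = 103 − 42 = 61 mm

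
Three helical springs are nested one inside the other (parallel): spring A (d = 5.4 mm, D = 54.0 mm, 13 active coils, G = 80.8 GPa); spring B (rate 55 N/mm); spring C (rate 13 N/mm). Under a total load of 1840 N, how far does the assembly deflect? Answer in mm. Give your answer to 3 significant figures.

25.5 mm

k_A = Gd⁴/(8D³N_a) = (80.8×10³)(5.4⁴)/(8·54.0³·13) = 4.1954 N/mm
Parallel: k_eq = 4.1954 + 55 + 13 = 72.195 N/mm
δ = F/k_eq = 1840/72.195 = 25.486 mm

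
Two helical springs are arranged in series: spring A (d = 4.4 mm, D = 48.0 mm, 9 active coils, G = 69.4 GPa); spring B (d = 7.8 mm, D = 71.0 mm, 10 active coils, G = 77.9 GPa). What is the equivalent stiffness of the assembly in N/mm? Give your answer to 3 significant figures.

k_A = Gd⁴/(8D³N_a) = (69.4×10³)(4.4⁴)/(8·48.0³·9) = 3.2667 N/mm
k_B = Gd⁴/(8D³N_a) = (77.9×10³)(7.8⁴)/(8·71.0³·10) = 10.07 N/mm
Series: 1/k_eq = 1/3.2667 + 1/10.07 = 0.40542; k_eq = 2.4666 N/mm

2.47 N/mm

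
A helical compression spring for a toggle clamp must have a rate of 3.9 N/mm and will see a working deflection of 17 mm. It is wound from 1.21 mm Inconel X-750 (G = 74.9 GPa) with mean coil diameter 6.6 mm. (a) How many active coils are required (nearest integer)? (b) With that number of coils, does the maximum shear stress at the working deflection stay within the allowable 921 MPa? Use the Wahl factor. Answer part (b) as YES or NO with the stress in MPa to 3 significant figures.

(a) 18 coils; (b) YES, τ_max = 801 MPa

N_a = Gd⁴/(8D³k) = (74.9×10³)(1.21⁴)/(8·6.6³·3.9) = 17.9 → N_a = 18
Actual rate k = Gd⁴/(8D³·18) = 3.8782 N/mm
Working load F = kδ = 3.8782·17 = 65.929 N
C = 6.6/1.21 = 5.4545; K_W = (4C−1)/(4C−4)+0.615/C = 1.2811
τ_max = K_W·8FD/(πd³) = 1.2811·625.47 = 801.3 MPa
τ_max ≤ 921 MPa → acceptable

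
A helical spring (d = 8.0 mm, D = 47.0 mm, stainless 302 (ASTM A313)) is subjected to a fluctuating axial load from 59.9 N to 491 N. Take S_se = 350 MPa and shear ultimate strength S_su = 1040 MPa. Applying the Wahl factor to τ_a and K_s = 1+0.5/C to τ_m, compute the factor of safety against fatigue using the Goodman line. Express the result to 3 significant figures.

C = D/d = 47.0/8.0 = 5.8750; K_W = (4C−1)/(4C−4)+0.615/C = 1.2585; K_s = 1+0.5/C = 1.0851
F_a = (F_max−F_min)/2 = 215.55 N; F_m = (F_max+F_min)/2 = 275.45 N
τ_a = K_W·8F_aD/(πd³) = 1.2585 × 50.387 = 63.413 MPa
τ_m = K_s·8F_mD/(πd³) = 1.0851 × 64.389 = 69.869 MPa
Goodman: 1/n_f = τ_a/S_se + τ_m/S_su = 63.413/350 + 69.869/1040 = 0.18118 + 0.06718 = 0.24836
n_f = 1/0.24836 = 4.026

4.03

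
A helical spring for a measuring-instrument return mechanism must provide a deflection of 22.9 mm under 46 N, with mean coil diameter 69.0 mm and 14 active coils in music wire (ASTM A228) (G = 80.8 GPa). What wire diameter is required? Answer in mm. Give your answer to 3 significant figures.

Required rate k = F/δ = 46/22.9 = 2.0087 N/mm
d = (8D³N_a·k / G)^(1/4) = (8·69.0³·14·2.0087 / (80.8×10³))^0.25
  = (914.69)^0.25 = 5.4994 mm

5.50 mm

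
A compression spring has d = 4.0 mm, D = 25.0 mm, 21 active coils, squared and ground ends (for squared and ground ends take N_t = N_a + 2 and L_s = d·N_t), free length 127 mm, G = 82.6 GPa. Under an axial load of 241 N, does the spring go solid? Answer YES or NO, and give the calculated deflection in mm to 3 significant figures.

NO, δ = 29.9 mm

k = Gd⁴/(8D³N_a) = (82.6×10³)(4.0⁴)/(8·25.0³·21) = 8.0555 N/mm
N_t = 23; L_s = 4.0·23 = 92 mm; δ_solid = L₀ − L_s = 127 − 92 = 35 mm
δ = F/k = 241/8.0555 = 29.918 mm
δ < δ_solid → spring does not go solid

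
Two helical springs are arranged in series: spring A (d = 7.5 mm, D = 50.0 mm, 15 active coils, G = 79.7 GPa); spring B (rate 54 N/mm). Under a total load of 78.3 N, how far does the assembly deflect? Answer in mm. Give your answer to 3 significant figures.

6.11 mm

k_A = Gd⁴/(8D³N_a) = (79.7×10³)(7.5⁴)/(8·50.0³·15) = 16.812 N/mm
Series: 1/k_eq = 1/16.812 + 1/54 = 0.078001; k_eq = 12.82 N/mm
δ = F/k_eq = 78.3/12.82 = 6.1075 mm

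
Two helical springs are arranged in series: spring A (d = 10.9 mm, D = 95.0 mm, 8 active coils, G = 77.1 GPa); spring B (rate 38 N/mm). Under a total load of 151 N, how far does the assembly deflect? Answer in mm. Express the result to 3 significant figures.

11.6 mm

k_A = Gd⁴/(8D³N_a) = (77.1×10³)(10.9⁴)/(8·95.0³·8) = 19.834 N/mm
Series: 1/k_eq = 1/19.834 + 1/38 = 0.076734; k_eq = 13.032 N/mm
δ = F/k_eq = 151/13.032 = 11.587 mm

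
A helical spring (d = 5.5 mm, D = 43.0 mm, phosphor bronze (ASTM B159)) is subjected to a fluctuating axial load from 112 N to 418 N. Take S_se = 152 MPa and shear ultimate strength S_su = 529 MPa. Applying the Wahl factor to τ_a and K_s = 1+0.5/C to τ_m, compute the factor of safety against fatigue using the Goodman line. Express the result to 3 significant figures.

0.879

C = D/d = 43.0/5.5 = 7.8182; K_W = (4C−1)/(4C−4)+0.615/C = 1.1887; K_s = 1+0.5/C = 1.0640
F_a = (F_max−F_min)/2 = 153 N; F_m = (F_max+F_min)/2 = 265 N
τ_a = K_W·8F_aD/(πd³) = 1.1887 × 100.7 = 119.69 MPa
τ_m = K_s·8F_mD/(πd³) = 1.0640 × 174.41 = 185.56 MPa
Goodman: 1/n_f = τ_a/S_se + τ_m/S_su = 119.69/152 + 185.56/529 = 0.78746 + 0.35078 = 1.1382
n_f = 1/1.1382 = 0.8786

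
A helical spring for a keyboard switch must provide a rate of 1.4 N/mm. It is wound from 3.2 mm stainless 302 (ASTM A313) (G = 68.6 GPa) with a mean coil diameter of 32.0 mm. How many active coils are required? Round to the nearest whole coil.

20

N_a = Gd⁴/(8D³k) = (68.6×10³ × 3.2⁴)/(8 × 32.0³ × 1.4)
    = 7.19323e+06 / 367002 = 19.6 → 20 coils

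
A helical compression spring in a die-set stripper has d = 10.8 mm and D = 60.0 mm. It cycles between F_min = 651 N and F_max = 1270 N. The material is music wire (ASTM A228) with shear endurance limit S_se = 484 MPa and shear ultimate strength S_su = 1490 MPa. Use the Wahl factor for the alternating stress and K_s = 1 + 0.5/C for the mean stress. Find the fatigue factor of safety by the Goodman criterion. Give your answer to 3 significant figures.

5.43

C = D/d = 60.0/10.8 = 5.5556; K_W = (4C−1)/(4C−4)+0.615/C = 1.2753; K_s = 1+0.5/C = 1.0900
F_a = (F_max−F_min)/2 = 309.5 N; F_m = (F_max+F_min)/2 = 960.5 N
τ_a = K_W·8F_aD/(πd³) = 1.2753 × 37.539 = 47.875 MPa
τ_m = K_s·8F_mD/(πd³) = 1.0900 × 116.5 = 126.98 MPa
Goodman: 1/n_f = τ_a/S_se + τ_m/S_su = 47.875/484 + 126.98/1490 = 0.09891 + 0.08522 = 0.18414
n_f = 1/0.18414 = 5.431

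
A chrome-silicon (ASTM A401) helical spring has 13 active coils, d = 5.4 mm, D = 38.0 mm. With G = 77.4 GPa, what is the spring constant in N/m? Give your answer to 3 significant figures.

k = Gd⁴/(8D³N_a) = (77.4×10³ × 5.4⁴) / (8 × 38.0³ × 13)
  = 6.58137e+07 / 5.70669e+06 = 11.533 N/mm = 11533 N/m

11500 N/m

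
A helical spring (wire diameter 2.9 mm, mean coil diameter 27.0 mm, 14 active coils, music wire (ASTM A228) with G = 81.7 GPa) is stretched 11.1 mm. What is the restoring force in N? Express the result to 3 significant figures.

k = Gd⁴/(8D³N_a) = (81.7×10³)(2.9⁴)/(8·27.0³·14) = 2.6212 N/mm
F = k·δ = 2.6212 × 11.1 = 29.096 N

29.1 N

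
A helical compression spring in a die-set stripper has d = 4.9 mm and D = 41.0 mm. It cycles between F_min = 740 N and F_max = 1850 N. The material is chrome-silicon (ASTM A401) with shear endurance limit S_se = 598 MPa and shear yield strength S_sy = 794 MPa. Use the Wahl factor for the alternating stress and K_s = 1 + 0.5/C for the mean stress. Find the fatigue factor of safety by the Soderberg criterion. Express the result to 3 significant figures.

0.400

C = D/d = 41.0/4.9 = 8.3673; K_W = (4C−1)/(4C−4)+0.615/C = 1.1753; K_s = 1+0.5/C = 1.0598
F_a = (F_max−F_min)/2 = 555 N; F_m = (F_max+F_min)/2 = 1295 N
τ_a = K_W·8F_aD/(πd³) = 1.1753 × 492.53 = 578.87 MPa
τ_m = K_s·8F_mD/(πd³) = 1.0598 × 1149.2 = 1217.9 MPa
Soderberg: 1/n_f = τ_a/S_se + τ_m/S_sy = 578.87/598 + 1217.9/794 = 0.96800 + 1.53388 = 2.5019
n_f = 1/2.5019 = 0.3997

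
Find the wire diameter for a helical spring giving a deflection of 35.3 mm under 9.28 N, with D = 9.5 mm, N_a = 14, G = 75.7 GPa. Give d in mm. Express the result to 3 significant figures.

Required rate k = F/δ = 9.28/35.3 = 0.26289 N/mm
d = (8D³N_a·k / G)^(1/4) = (8·9.5³·14·0.26289 / (75.7×10³))^0.25
  = (0.33348)^0.25 = 0.7599 mm

0.760 mm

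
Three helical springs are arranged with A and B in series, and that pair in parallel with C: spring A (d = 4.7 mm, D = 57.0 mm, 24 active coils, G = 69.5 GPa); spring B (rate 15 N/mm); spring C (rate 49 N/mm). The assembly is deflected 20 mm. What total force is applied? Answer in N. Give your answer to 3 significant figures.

998 N

k_A = Gd⁴/(8D³N_a) = (69.5×10³)(4.7⁴)/(8·57.0³·24) = 0.95378 N/mm
Springs A,B series: k_AB = 1/(1/0.95378+1/15) = 0.89676 N/mm; parallel with C: k_eq = 0.89676+49 = 49.897 N/mm
F = k_eq·δ = 49.897·20 = 997.94 N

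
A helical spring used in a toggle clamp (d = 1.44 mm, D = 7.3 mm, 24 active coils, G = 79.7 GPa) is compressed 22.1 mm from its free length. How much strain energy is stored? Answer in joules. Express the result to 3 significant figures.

k = Gd⁴/(8D³N_a) = (79.7×10³)(1.44⁴)/(8·7.3³·24) = 4.5882 N/mm
U = ½kδ² = 0.5 × 4.5882 × 22.1² = 1120.5 N·mm = 1.1205 J

1.12 J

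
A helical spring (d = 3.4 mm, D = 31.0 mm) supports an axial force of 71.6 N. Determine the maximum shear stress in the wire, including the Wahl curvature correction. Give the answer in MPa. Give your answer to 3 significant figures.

167 MPa

Spring index C = D/d = 31.0/3.4 = 9.1176
K_W = (4C−1)/(4C−4) + 0.615/C = 35.471/32.471 + 0.0675 = 1.1598
τ₀ = 8FD/(πd³) = 8·71.6·31.0/(π·3.4³) = 17756.8/123.48 = 143.81 MPa
τ_max = K·τ₀ = 1.1598 × 143.81 = 166.79 MPa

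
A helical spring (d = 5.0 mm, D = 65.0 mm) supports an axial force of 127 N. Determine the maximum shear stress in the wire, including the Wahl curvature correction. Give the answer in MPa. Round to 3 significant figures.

187 MPa

Spring index C = D/d = 65.0/5.0 = 13.0000
K_W = (4C−1)/(4C−4) + 0.615/C = 51.000/48.000 + 0.0473 = 1.1098
τ₀ = 8FD/(πd³) = 8·127·65.0/(π·5.0³) = 66040/392.7 = 168.17 MPa
τ_max = K·τ₀ = 1.1098 × 168.17 = 186.64 MPa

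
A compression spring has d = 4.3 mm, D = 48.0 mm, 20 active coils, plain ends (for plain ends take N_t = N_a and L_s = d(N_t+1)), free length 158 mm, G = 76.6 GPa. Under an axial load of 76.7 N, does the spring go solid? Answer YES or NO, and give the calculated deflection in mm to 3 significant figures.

k = Gd⁴/(8D³N_a) = (76.6×10³)(4.3⁴)/(8·48.0³·20) = 1.48 N/mm
N_t = 20; L_s = 4.3·21 = 90.3 mm; δ_solid = L₀ − L_s = 158 − 90.3 = 67.7 mm
δ = F/k = 76.7/1.48 = 51.825 mm
δ < δ_solid → spring does not go solid

NO, δ = 51.8 mm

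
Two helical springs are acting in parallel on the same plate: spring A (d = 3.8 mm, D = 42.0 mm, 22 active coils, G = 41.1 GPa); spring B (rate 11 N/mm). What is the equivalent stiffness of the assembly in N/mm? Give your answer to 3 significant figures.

11.7 N/mm

k_A = Gd⁴/(8D³N_a) = (41.1×10³)(3.8⁴)/(8·42.0³·22) = 0.65723 N/mm
Parallel: k_eq = 0.65723 + 11 = 11.657 N/mm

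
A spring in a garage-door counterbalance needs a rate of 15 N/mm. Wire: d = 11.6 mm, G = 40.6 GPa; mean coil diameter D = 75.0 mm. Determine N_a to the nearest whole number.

15

N_a = Gd⁴/(8D³k) = (40.6×10³ × 11.6⁴)/(8 × 75.0³ × 15)
    = 7.3512e+08 / 5.0625e+07 = 14.52 → 15 coils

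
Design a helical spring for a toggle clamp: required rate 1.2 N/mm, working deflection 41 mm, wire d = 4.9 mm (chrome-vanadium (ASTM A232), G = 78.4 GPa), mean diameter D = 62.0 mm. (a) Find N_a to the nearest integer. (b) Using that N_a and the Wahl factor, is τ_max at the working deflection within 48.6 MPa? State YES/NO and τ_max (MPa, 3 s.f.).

(a) 20 coils; (b) NO, τ_max = 72.6 MPa

N_a = Gd⁴/(8D³k) = (78.4×10³)(4.9⁴)/(8·62.0³·1.2) = 19.75 → N_a = 20
Actual rate k = Gd⁴/(8D³·20) = 1.1852 N/mm
Working load F = kδ = 1.1852·41 = 48.595 N
C = 62.0/4.9 = 12.6531; K_W = (4C−1)/(4C−4)+0.615/C = 1.1130
τ_max = K_W·8FD/(πd³) = 1.1130·65.213 = 72.58 MPa
τ_max > 48.6 MPa → exceeds allowable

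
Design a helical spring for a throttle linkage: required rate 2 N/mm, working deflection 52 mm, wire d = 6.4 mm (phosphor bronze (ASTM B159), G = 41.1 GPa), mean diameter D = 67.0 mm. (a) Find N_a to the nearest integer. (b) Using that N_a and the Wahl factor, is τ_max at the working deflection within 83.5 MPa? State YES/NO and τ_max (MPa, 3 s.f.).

N_a = Gd⁴/(8D³k) = (41.1×10³)(6.4⁴)/(8·67.0³·2) = 14.33 → N_a = 14
Actual rate k = Gd⁴/(8D³·14) = 2.047 N/mm
Working load F = kδ = 2.047·52 = 106.44 N
C = 67.0/6.4 = 10.4688; K_W = (4C−1)/(4C−4)+0.615/C = 1.1380
τ_max = K_W·8FD/(πd³) = 1.1380·69.278 = 78.836 MPa
τ_max ≤ 83.5 MPa → acceptable

(a) 14 coils; (b) YES, τ_max = 78.8 MPa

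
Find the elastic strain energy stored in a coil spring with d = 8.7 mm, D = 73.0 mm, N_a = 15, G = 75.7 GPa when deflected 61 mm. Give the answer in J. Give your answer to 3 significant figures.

17.3 J

k = Gd⁴/(8D³N_a) = (75.7×10³)(8.7⁴)/(8·73.0³·15) = 9.2902 N/mm
U = ½kδ² = 0.5 × 9.2902 × 61² = 17284 N·mm = 17.284 J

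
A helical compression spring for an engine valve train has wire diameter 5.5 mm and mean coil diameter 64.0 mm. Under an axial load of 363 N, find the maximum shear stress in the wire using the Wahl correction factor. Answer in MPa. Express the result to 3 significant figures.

Spring index C = D/d = 64.0/5.5 = 11.6364
K_W = (4C−1)/(4C−4) + 0.615/C = 45.545/42.545 + 0.0529 = 1.1234
τ₀ = 8FD/(πd³) = 8·363·64.0/(π·5.5³) = 185856/522.68 = 355.58 MPa
τ_max = K·τ₀ = 1.1234 × 355.58 = 399.45 MPa

399 MPa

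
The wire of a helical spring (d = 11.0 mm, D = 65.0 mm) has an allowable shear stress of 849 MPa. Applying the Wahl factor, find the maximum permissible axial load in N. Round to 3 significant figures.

5430 N

C = D/d = 65.0/11.0 = 5.9091
K_W = (4C−1)/(4C−4) + 0.615/C = 22.636/19.636 + 0.1041 = 1.2569
τ_max = K·8FD/(πd³) → F_max = τ_allow·πd³/(8DK)
F_max = 849·π·11.0³/(8·65.0·1.2569) = 3.5501e+06/653.56 = 5431.8 N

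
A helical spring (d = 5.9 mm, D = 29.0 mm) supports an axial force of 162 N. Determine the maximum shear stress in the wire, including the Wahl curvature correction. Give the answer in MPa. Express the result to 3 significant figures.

76.7 MPa

Spring index C = D/d = 29.0/5.9 = 4.9153
K_W = (4C−1)/(4C−4) + 0.615/C = 18.661/15.661 + 0.1251 = 1.3167
τ₀ = 8FD/(πd³) = 8·162·29.0/(π·5.9³) = 37584/645.22 = 58.25 MPa
τ_max = K·τ₀ = 1.3167 × 58.25 = 76.697 MPa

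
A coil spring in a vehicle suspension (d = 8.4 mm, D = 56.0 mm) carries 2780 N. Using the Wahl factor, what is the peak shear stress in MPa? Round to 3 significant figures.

819 MPa

Spring index C = D/d = 56.0/8.4 = 6.6667
K_W = (4C−1)/(4C−4) + 0.615/C = 25.667/22.667 + 0.0923 = 1.2246
τ₀ = 8FD/(πd³) = 8·2780·56.0/(π·8.4³) = 1.24544e+06/1862 = 668.86 MPa
τ_max = K·τ₀ = 1.2246 × 668.86 = 819.09 MPa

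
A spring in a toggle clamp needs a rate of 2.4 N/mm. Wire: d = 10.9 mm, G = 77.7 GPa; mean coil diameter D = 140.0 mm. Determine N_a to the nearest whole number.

N_a = Gd⁴/(8D³k) = (77.7×10³ × 10.9⁴)/(8 × 140.0³ × 2.4)
    = 1.0968e+09 / 5.26848e+07 = 20.82 → 21 coils

21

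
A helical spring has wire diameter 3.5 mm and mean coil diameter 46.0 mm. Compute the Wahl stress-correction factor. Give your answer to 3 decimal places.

1.109

C = D/d = 46.0/3.5 = 13.1429
K_W = (4C−1)/(4C−4) + 0.615/C = 51.571/48.571 + 0.0468 = 1.1086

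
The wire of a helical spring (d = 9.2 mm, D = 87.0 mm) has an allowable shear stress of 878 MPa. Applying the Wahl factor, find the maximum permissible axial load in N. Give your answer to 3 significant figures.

2670 N

C = D/d = 87.0/9.2 = 9.4565
K_W = (4C−1)/(4C−4) + 0.615/C = 36.826/33.826 + 0.0650 = 1.1537
τ_max = K·8FD/(πd³) → F_max = τ_allow·πd³/(8DK)
F_max = 878·π·9.2³/(8·87.0·1.1537) = 2.1479e+06/802.99 = 2674.8 N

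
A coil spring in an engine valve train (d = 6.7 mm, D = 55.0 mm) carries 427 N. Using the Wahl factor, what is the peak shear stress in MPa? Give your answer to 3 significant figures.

Spring index C = D/d = 55.0/6.7 = 8.2090
K_W = (4C−1)/(4C−4) + 0.615/C = 31.836/28.836 + 0.0749 = 1.1790
τ₀ = 8FD/(πd³) = 8·427·55.0/(π·6.7³) = 187880/944.87 = 198.84 MPa
τ_max = K·τ₀ = 1.1790 × 198.84 = 234.42 MPa

234 MPa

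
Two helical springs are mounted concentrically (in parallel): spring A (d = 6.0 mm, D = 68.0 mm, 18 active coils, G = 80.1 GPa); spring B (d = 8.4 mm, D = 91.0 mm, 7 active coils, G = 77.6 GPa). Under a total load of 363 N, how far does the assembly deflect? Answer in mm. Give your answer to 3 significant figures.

31.7 mm

k_A = Gd⁴/(8D³N_a) = (80.1×10³)(6.0⁴)/(8·68.0³·18) = 2.2927 N/mm
k_B = Gd⁴/(8D³N_a) = (77.6×10³)(8.4⁴)/(8·91.0³·7) = 9.1552 N/mm
Parallel: k_eq = 2.2927 + 9.1552 = 11.448 N/mm
δ = F/k_eq = 363/11.448 = 31.709 mm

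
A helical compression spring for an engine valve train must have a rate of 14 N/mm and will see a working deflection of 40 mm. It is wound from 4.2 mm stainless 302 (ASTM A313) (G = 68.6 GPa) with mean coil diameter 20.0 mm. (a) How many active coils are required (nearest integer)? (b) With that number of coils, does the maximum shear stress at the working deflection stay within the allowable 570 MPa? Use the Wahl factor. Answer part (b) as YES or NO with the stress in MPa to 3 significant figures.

N_a = Gd⁴/(8D³k) = (68.6×10³)(4.2⁴)/(8·20.0³·14) = 23.82 → N_a = 24
Actual rate k = Gd⁴/(8D³·24) = 13.897 N/mm
Working load F = kδ = 13.897·40 = 555.89 N
C = 20.0/4.2 = 4.7619; K_W = (4C−1)/(4C−4)+0.615/C = 1.3285
τ_max = K_W·8FD/(πd³) = 1.3285·382.13 = 507.67 MPa
τ_max ≤ 570 MPa → acceptable

(a) 24 coils; (b) YES, τ_max = 508 MPa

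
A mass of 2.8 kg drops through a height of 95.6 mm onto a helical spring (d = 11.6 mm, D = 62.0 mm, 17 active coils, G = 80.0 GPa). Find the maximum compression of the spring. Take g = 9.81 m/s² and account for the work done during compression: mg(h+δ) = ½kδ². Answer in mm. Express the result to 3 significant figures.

11.5 mm

k = Gd⁴/(8D³N_a) = (80.0×10³)(11.6⁴)/(8·62.0³·17) = 44.69 N/mm
W = mg = 2.8 × 9.81 = 27.468 N
½kδ² − Wδ − Wh = 0 → δ = (W + √(W² + 2kWh))/k
δ = (27.468 + √(754.49 + 234705))/44.69 = (27.468 + 485.24)/44.69 = 11.473 mm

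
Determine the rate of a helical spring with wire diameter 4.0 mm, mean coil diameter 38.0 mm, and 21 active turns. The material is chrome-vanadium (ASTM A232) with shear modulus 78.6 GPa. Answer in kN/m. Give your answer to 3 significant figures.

k = Gd⁴/(8D³N_a) = (78.6×10³ × 4.0⁴) / (8 × 38.0³ × 21)
  = 2.01216e+07 / 9.2185e+06 = 2.1827 N/mm

2.18 kN/m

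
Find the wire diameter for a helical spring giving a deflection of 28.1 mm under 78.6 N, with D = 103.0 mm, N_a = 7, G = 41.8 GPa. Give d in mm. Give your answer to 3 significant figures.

Required rate k = F/δ = 78.6/28.1 = 2.7972 N/mm
d = (8D³N_a·k / G)^(1/4) = (8·103.0³·7·2.7972 / (41.8×10³))^0.25
  = (4094.9)^0.25 = 7.9994 mm

8.00 mm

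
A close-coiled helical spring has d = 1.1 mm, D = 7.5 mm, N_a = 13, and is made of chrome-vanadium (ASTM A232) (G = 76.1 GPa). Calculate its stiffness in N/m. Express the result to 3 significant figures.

2540 N/m

k = Gd⁴/(8D³N_a) = (76.1×10³ × 1.1⁴) / (8 × 7.5³ × 13)
  = 111418 / 43875 = 2.5394 N/mm = 2539.4 N/m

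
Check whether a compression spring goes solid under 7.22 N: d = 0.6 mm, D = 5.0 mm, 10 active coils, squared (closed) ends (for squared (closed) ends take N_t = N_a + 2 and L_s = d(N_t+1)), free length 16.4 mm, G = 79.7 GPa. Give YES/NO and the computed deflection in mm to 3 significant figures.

NO, δ = 6.99 mm

k = Gd⁴/(8D³N_a) = (79.7×10³)(0.6⁴)/(8·5.0³·10) = 1.0329 N/mm
N_t = 12; L_s = 0.6·13 = 7.8 mm; δ_solid = L₀ − L_s = 16.4 − 7.8 = 8.6 mm
δ = F/k = 7.22/1.0329 = 6.9899 mm
δ < δ_solid → spring does not go solid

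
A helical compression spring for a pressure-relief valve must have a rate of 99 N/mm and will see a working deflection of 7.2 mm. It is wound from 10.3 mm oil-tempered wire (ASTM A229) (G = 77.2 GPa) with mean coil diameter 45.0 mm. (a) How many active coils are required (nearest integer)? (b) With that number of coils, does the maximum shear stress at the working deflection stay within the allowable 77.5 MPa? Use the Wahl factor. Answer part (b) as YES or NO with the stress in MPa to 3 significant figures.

(a) 12 coils; (b) NO, τ_max = 102 MPa

N_a = Gd⁴/(8D³k) = (77.2×10³)(10.3⁴)/(8·45.0³·99) = 12.04 → N_a = 12
Actual rate k = Gd⁴/(8D³·12) = 99.325 N/mm
Working load F = kδ = 99.325·7.2 = 715.14 N
C = 45.0/10.3 = 4.3689; K_W = (4C−1)/(4C−4)+0.615/C = 1.3634
τ_max = K_W·8FD/(πd³) = 1.3634·74.995 = 102.25 MPa
τ_max > 77.5 MPa → exceeds allowable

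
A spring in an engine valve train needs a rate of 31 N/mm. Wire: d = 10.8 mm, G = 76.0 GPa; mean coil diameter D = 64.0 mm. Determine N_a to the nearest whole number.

N_a = Gd⁴/(8D³k) = (76.0×10³ × 10.8⁴)/(8 × 64.0³ × 31)
    = 1.03397e+09 / 6.50117e+07 = 15.9 → 16 coils

16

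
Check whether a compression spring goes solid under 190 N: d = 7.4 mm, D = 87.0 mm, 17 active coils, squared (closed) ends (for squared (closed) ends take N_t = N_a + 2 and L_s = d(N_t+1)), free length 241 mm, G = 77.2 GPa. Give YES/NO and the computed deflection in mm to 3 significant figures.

NO, δ = 73.5 mm

k = Gd⁴/(8D³N_a) = (77.2×10³)(7.4⁴)/(8·87.0³·17) = 2.5849 N/mm
N_t = 19; L_s = 7.4·20 = 148 mm; δ_solid = L₀ − L_s = 241 − 148 = 93 mm
δ = F/k = 190/2.5849 = 73.503 mm
δ < δ_solid → spring does not go solid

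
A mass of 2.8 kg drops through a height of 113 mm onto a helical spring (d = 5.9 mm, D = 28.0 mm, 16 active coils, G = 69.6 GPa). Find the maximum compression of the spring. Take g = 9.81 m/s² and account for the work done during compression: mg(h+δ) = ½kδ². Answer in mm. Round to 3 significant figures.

k = Gd⁴/(8D³N_a) = (69.6×10³)(5.9⁴)/(8·28.0³·16) = 30.015 N/mm
W = mg = 2.8 × 9.81 = 27.468 N
½kδ² − Wδ − Wh = 0 → δ = (W + √(W² + 2kWh))/k
δ = (27.468 + √(754.49 + 186324))/30.015 = (27.468 + 432.53)/30.015 = 15.326 mm

15.3 mm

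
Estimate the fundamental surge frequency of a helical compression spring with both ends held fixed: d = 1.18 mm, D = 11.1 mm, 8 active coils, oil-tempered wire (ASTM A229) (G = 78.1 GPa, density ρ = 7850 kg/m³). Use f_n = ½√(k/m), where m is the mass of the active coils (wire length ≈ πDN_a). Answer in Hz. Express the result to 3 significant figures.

k = Gd⁴/(8D³N_a) = (78.1×10³)(1.18⁴)/(8·11.1³·8) = 1.7299 N/mm = 1729.9 N/m
Wire length L = πDN_a = π·11.1·8 = 278.97 mm
m = ρ·(πd²/4)·L = 7850 × 1.0936×10⁻⁶ m² × 0.27897 m = 0.0023949 kg
f_n = ½√(k/m) = 0.5·√(1729.9/0.0023949) = 0.5·√(7.2234e+05) = 424.95 Hz

425 Hz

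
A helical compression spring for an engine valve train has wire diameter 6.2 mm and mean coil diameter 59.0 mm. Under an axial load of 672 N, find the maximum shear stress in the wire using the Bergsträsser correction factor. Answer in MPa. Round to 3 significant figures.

Spring index C = D/d = 59.0/6.2 = 9.5161
K_B = (4C+2)/(4C−3) = 40.065/35.065 = 1.1426
τ₀ = 8FD/(πd³) = 8·672·59.0/(π·6.2³) = 317184/748.73 = 423.63 MPa
τ_max = K·τ₀ = 1.1426 × 423.63 = 484.04 MPa

484 MPa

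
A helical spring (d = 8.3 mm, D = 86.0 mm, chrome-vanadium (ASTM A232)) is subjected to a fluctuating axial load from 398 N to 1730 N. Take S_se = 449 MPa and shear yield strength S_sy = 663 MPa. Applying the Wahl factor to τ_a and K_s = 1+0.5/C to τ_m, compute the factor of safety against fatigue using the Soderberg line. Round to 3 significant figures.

C = D/d = 86.0/8.3 = 10.3614; K_W = (4C−1)/(4C−4)+0.615/C = 1.1395; K_s = 1+0.5/C = 1.0483
F_a = (F_max−F_min)/2 = 666 N; F_m = (F_max+F_min)/2 = 1064 N
τ_a = K_W·8F_aD/(πd³) = 1.1395 × 255.08 = 290.66 MPa
τ_m = K_s·8F_mD/(πd³) = 1.0483 × 407.52 = 427.18 MPa
Soderberg: 1/n_f = τ_a/S_se + τ_m/S_sy = 290.66/449 + 427.18/663 = 0.64734 + 0.64432 = 1.2917
n_f = 1/1.2917 = 0.7742

0.774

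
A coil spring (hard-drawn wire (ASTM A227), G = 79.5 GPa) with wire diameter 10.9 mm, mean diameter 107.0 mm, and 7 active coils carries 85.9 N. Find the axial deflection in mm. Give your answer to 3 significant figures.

5.25 mm

k = Gd⁴/(8D³N_a) = (79.5×10³)(10.9⁴)/(8·107.0³·7) = 16.358 N/mm
δ = F/k = 85.9 / 16.358 = 5.2512 mm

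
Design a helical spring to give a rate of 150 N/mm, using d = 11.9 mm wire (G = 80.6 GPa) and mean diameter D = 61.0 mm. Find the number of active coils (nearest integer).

N_a = Gd⁴/(8D³k) = (80.6×10³ × 11.9⁴)/(8 × 61.0³ × 150)
    = 1.6163e+09 / 2.72377e+08 = 5.934 → 6 coils

6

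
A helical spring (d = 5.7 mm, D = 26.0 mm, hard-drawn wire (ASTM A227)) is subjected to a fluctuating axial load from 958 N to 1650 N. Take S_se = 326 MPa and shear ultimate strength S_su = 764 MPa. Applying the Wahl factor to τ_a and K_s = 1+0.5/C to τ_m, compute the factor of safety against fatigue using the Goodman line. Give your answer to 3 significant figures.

0.842

C = D/d = 26.0/5.7 = 4.5614; K_W = (4C−1)/(4C−4)+0.615/C = 1.3454; K_s = 1+0.5/C = 1.1096
F_a = (F_max−F_min)/2 = 346 N; F_m = (F_max+F_min)/2 = 1304 N
τ_a = K_W·8F_aD/(πd³) = 1.3454 × 123.7 = 166.43 MPa
τ_m = K_s·8F_mD/(πd³) = 1.1096 × 466.19 = 517.3 MPa
Goodman: 1/n_f = τ_a/S_se + τ_m/S_su = 166.43/326 + 517.3/764 = 0.51051 + 0.67709 = 1.1876
n_f = 1/1.1876 = 0.842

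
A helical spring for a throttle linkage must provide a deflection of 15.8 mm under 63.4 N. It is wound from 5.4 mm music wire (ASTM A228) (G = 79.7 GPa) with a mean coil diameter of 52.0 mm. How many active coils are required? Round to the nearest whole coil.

15

Required rate k = F/δ = 63.4/15.8 = 4.0127 N/mm
N_a = Gd⁴/(8D³k) = (79.7×10³ × 5.4⁴)/(8 × 52.0³ × 4.0127)
    = 6.77694e+07 / 4.51369e+06 = 15.01 → 15 coils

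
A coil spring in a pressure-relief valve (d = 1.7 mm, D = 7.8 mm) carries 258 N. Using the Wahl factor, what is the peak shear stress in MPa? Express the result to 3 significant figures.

1400 MPa

Spring index C = D/d = 7.8/1.7 = 4.5882
K_W = (4C−1)/(4C−4) + 0.615/C = 17.353/14.353 + 0.1340 = 1.3431
τ₀ = 8FD/(πd³) = 8·258·7.8/(π·1.7³) = 16099.2/15.435 = 1043.1 MPa
τ_max = K·τ₀ = 1.3431 × 1043.1 = 1400.9 MPa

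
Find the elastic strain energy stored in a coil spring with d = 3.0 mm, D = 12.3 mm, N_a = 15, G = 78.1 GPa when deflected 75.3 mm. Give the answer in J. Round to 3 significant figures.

80.3 J

k = Gd⁴/(8D³N_a) = (78.1×10³)(3.0⁴)/(8·12.3³·15) = 28.33 N/mm
U = ½kδ² = 0.5 × 28.33 × 75.3² = 80316 N·mm = 80.316 J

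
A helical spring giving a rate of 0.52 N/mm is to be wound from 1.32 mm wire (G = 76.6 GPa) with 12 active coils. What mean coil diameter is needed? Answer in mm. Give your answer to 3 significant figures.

16.7 mm

D = (Gd⁴/(8N_a·k))^(1/3) = (76.6×10³·1.32⁴/(8·12·0.52))^(1/3)
  = (4658.54)^(1/3) = 16.7013 mm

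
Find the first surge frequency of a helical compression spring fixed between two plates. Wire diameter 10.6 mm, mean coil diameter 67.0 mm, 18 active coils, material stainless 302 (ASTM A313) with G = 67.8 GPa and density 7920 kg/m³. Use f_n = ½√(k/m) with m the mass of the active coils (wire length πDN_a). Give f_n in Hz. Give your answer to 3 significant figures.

k = Gd⁴/(8D³N_a) = (67.8×10³)(10.6⁴)/(8·67.0³·18) = 19.764 N/mm = 19764 N/m
Wire length L = πDN_a = π·67.0·18 = 3788.8 mm
m = ρ·(πd²/4)·L = 7920 × 88.247×10⁻⁶ m² × 3.7888 m = 2.648 kg
f_n = ½√(k/m) = 0.5·√(19764/2.648) = 0.5·√(7463.5) = 43.196 Hz

43.2 Hz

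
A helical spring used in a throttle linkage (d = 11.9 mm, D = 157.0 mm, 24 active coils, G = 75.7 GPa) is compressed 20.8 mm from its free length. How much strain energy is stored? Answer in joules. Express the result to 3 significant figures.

0.442 J

k = Gd⁴/(8D³N_a) = (75.7×10³)(11.9⁴)/(8·157.0³·24) = 2.0431 N/mm
U = ½kδ² = 0.5 × 2.0431 × 20.8² = 441.96 N·mm = 0.44196 J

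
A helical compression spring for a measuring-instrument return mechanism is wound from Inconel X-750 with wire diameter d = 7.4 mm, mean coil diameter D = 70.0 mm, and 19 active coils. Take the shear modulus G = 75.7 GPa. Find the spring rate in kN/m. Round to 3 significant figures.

4.35 kN/m

k = Gd⁴/(8D³N_a) = (75.7×10³ × 7.4⁴) / (8 × 70.0³ × 19)
  = 2.26998e+08 / 5.2136e+07 = 4.354 N/mm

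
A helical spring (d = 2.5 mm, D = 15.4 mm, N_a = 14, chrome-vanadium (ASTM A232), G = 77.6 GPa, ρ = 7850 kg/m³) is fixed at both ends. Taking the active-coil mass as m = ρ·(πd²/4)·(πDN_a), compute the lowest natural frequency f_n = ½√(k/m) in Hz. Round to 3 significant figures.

266 Hz

k = Gd⁴/(8D³N_a) = (77.6×10³)(2.5⁴)/(8·15.4³·14) = 7.4104 N/mm = 7410.4 N/m
Wire length L = πDN_a = π·15.4·14 = 677.33 mm
m = ρ·(πd²/4)·L = 7850 × 4.9087×10⁻⁶ m² × 0.67733 m = 0.0261 kg
f_n = ½√(k/m) = 0.5·√(7410.4/0.0261) = 0.5·√(2.8392e+05) = 266.42 Hz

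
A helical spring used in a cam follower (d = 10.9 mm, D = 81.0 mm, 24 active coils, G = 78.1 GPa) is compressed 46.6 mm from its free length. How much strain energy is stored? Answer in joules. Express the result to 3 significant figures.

11.7 J

k = Gd⁴/(8D³N_a) = (78.1×10³)(10.9⁴)/(8·81.0³·24) = 10.804 N/mm
U = ½kδ² = 0.5 × 10.804 × 46.6² = 11731 N·mm = 11.731 J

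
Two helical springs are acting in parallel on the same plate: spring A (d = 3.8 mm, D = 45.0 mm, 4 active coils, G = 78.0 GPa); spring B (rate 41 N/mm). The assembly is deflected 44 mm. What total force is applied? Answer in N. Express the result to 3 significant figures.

k_A = Gd⁴/(8D³N_a) = (78.0×10³)(3.8⁴)/(8·45.0³·4) = 5.5775 N/mm
Parallel: k_eq = 5.5775 + 41 = 46.578 N/mm
F = k_eq·δ = 46.578·44 = 2049.4 N

2050 N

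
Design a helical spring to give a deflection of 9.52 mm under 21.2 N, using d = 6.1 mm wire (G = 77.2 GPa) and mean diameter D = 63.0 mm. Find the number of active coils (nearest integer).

24

Required rate k = F/δ = 21.2/9.52 = 2.2269 N/mm
N_a = Gd⁴/(8D³k) = (77.2×10³ × 6.1⁴)/(8 × 63.0³ × 2.2269)
    = 1.0689e+08 / 4.45462e+06 = 24 → 24 coils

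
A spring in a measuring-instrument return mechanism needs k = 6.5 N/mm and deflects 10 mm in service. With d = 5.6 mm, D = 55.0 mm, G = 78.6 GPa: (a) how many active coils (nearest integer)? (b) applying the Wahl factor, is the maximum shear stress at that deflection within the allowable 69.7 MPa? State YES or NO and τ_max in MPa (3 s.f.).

(a) 9 coils; (b) YES, τ_max = 59.1 MPa

N_a = Gd⁴/(8D³k) = (78.6×10³)(5.6⁴)/(8·55.0³·6.5) = 8.935 → N_a = 9
Actual rate k = Gd⁴/(8D³·9) = 6.4529 N/mm
Working load F = kδ = 6.4529·10 = 64.529 N
C = 55.0/5.6 = 9.8214; K_W = (4C−1)/(4C−4)+0.615/C = 1.1476
τ_max = K_W·8FD/(πd³) = 1.1476·51.463 = 59.061 MPa
τ_max ≤ 69.7 MPa → acceptable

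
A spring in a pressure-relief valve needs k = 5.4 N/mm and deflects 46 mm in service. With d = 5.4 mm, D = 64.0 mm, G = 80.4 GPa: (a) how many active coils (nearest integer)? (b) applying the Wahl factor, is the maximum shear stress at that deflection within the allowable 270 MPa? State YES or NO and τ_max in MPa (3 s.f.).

(a) 6 coils; (b) NO, τ_max = 290 MPa

N_a = Gd⁴/(8D³k) = (80.4×10³)(5.4⁴)/(8·64.0³·5.4) = 6.037 → N_a = 6
Actual rate k = Gd⁴/(8D³·6) = 5.4331 N/mm
Working load F = kδ = 5.4331·46 = 249.92 N
C = 64.0/5.4 = 11.8519; K_W = (4C−1)/(4C−4)+0.615/C = 1.1210
τ_max = K_W·8FD/(πd³) = 1.1210·258.67 = 289.97 MPa
τ_max > 270 MPa → exceeds allowable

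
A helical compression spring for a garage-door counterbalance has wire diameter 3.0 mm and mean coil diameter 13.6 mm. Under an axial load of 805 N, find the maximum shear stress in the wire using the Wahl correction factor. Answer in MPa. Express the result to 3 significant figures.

1390 MPa

Spring index C = D/d = 13.6/3.0 = 4.5333
K_W = (4C−1)/(4C−4) + 0.615/C = 17.133/14.133 + 0.1357 = 1.3479
τ₀ = 8FD/(πd³) = 8·805·13.6/(π·3.0³) = 87584/84.823 = 1032.6 MPa
τ_max = K·τ₀ = 1.3479 × 1032.6 = 1391.8 MPa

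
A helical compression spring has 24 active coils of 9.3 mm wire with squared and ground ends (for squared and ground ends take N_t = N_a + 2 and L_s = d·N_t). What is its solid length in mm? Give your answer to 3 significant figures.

squared and ground ends: N_t = N_a + 2 = 24 + 2 = 26
L_s = d·N_t = 9.3 × 26 = 241.8 mm

242 mm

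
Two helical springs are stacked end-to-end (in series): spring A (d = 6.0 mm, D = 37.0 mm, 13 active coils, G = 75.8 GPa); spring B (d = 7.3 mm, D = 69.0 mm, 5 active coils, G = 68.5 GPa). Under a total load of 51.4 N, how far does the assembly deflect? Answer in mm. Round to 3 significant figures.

6.23 mm

k_A = Gd⁴/(8D³N_a) = (75.8×10³)(6.0⁴)/(8·37.0³·13) = 18.648 N/mm
k_B = Gd⁴/(8D³N_a) = (68.5×10³)(7.3⁴)/(8·69.0³·5) = 14.804 N/mm
Series: 1/k_eq = 1/18.648 + 1/14.804 = 0.12117; k_eq = 8.2526 N/mm
δ = F/k_eq = 51.4/8.2526 = 6.2284 mm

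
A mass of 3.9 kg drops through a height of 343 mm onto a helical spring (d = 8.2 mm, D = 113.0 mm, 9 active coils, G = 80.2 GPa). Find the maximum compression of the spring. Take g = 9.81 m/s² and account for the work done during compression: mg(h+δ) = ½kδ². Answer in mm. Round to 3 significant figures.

98.4 mm

k = Gd⁴/(8D³N_a) = (80.2×10³)(8.2⁴)/(8·113.0³·9) = 3.4903 N/mm
W = mg = 3.9 × 9.81 = 38.259 N
½kδ² − Wδ − Wh = 0 → δ = (W + √(W² + 2kWh))/k
δ = (38.259 + √(1463.8 + 91605.1))/3.4903 = (38.259 + 305.07)/3.4903 = 98.367 mm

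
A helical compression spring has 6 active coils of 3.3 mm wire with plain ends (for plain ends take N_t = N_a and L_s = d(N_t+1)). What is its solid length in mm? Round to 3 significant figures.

23.1 mm

plain ends: N_t = N_a = 6
L_s = d·(N_t+1) = 3.3 × 7 = 23.1 mm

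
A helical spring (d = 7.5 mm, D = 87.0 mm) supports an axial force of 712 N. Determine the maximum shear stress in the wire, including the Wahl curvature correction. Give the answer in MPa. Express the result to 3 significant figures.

Spring index C = D/d = 87.0/7.5 = 11.6000
K_W = (4C−1)/(4C−4) + 0.615/C = 45.400/42.400 + 0.0530 = 1.1238
τ₀ = 8FD/(πd³) = 8·712·87.0/(π·7.5³) = 495552/1325.4 = 373.9 MPa
τ_max = K·τ₀ = 1.1238 × 373.9 = 420.18 MPa

420 MPa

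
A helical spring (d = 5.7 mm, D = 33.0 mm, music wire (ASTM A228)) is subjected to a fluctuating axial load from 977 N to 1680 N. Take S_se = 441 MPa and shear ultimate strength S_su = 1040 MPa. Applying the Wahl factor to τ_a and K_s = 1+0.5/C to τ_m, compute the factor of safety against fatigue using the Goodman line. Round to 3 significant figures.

C = D/d = 33.0/5.7 = 5.7895; K_W = (4C−1)/(4C−4)+0.615/C = 1.2628; K_s = 1+0.5/C = 1.0864
F_a = (F_max−F_min)/2 = 351.5 N; F_m = (F_max+F_min)/2 = 1328.5 N
τ_a = K_W·8F_aD/(πd³) = 1.2628 × 159.5 = 201.42 MPa
τ_m = K_s·8F_mD/(πd³) = 1.0864 × 602.82 = 654.89 MPa
Goodman: 1/n_f = τ_a/S_se + τ_m/S_su = 201.42/441 + 654.89/1040 = 0.45673 + 0.62970 = 1.0864
n_f = 1/1.0864 = 0.9204

0.920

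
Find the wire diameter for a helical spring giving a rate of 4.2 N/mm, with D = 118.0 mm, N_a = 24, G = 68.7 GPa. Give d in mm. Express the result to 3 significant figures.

d = (8D³N_a·k / G)^(1/4) = (8·118.0³·24·4.2 / (68.7×10³))^0.25
  = (19286)^0.25 = 11.7845 mm

11.8 mm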